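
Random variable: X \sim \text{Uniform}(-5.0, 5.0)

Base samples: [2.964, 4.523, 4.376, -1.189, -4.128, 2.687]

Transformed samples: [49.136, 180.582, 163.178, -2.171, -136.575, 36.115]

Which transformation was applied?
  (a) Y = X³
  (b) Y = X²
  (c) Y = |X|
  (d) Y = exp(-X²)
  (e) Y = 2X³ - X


Checking option (e) Y = 2X³ - X:
  X = 2.964 -> Y = 49.136 ✓
  X = 4.523 -> Y = 180.582 ✓
  X = 4.376 -> Y = 163.178 ✓
All samples match this transformation.

(e) 2X³ - X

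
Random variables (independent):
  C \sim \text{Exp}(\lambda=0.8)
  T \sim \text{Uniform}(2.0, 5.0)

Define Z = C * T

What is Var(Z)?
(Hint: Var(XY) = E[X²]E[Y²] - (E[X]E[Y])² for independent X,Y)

Var(XY) = E[X²]E[Y²] - (E[X]E[Y])²
E[C] = 1.25, Var(C) = 1.5625
E[T] = 3.5, Var(T) = 0.75
E[C²] = 1.5625 + 1.25² = 3.125
E[T²] = 0.75 + 3.5² = 13
Var(Z) = 3.125*13 - (1.25*3.5)²
= 40.625 - 19.140625 = 21.484375

21.484375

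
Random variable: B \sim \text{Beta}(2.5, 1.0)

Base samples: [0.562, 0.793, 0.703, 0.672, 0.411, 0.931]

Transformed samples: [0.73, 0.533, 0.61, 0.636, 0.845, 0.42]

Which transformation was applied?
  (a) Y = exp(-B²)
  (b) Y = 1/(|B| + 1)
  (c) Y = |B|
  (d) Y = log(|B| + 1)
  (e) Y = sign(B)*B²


Checking option (a) Y = exp(-B²):
  B = 0.562 -> Y = 0.73 ✓
  B = 0.793 -> Y = 0.533 ✓
  B = 0.703 -> Y = 0.61 ✓
All samples match this transformation.

(a) exp(-B²)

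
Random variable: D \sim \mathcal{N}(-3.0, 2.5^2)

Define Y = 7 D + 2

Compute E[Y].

For Y = 7D + 2:
E[Y] = 7 * E[D] + 2
E[D] = -3.0 = -3
E[Y] = 7 * (-3) + 2 = -19

-19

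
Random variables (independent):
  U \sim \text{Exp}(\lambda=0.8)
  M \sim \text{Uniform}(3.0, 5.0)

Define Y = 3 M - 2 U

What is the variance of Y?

For independent RVs: Var(aX + bY) = a²Var(X) + b²Var(Y)
Var(U) = 1.5625
Var(M) = 0.33333333
Var(Y) = (-2)²*1.5625 + 3²*0.33333333
= 4*1.5625 + 9*0.33333333 = 9.25

9.25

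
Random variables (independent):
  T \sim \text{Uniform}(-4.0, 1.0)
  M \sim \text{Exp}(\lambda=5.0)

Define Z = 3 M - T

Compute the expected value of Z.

E[Z] = -1*E[T] + 3*E[M]
E[T] = -1.5
E[M] = 0.2
E[Z] = -1*(-1.5) + 3*0.2 = 2.1

2.1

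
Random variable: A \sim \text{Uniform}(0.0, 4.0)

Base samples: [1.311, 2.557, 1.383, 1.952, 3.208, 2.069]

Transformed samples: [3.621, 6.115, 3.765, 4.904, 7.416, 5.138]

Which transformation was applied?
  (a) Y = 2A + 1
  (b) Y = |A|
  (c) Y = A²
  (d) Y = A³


Checking option (a) Y = 2A + 1:
  A = 1.311 -> Y = 3.621 ✓
  A = 2.557 -> Y = 6.115 ✓
  A = 1.383 -> Y = 3.765 ✓
All samples match this transformation.

(a) 2A + 1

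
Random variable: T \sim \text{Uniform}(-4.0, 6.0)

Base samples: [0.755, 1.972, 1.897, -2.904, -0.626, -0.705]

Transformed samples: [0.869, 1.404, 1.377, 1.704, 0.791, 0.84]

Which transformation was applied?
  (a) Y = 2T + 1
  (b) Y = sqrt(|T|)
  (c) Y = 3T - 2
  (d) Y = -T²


Checking option (b) Y = sqrt(|T|):
  T = 0.755 -> Y = 0.869 ✓
  T = 1.972 -> Y = 1.404 ✓
  T = 1.897 -> Y = 1.377 ✓
All samples match this transformation.

(b) sqrt(|T|)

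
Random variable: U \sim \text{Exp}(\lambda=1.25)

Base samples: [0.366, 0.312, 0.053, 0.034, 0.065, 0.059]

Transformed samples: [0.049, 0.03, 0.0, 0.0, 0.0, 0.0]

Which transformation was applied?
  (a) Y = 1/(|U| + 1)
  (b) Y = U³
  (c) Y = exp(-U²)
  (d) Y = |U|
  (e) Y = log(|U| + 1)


Checking option (b) Y = U³:
  U = 0.366 -> Y = 0.049 ✓
  U = 0.312 -> Y = 0.03 ✓
  U = 0.053 -> Y = 0.0 ✓
All samples match this transformation.

(b) U³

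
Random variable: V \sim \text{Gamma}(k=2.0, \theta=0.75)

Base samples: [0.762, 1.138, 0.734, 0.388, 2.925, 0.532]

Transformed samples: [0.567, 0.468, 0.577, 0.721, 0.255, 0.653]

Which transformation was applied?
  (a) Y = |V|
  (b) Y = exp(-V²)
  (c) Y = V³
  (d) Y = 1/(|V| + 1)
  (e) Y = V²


Checking option (d) Y = 1/(|V| + 1):
  V = 0.762 -> Y = 0.567 ✓
  V = 1.138 -> Y = 0.468 ✓
  V = 0.734 -> Y = 0.577 ✓
All samples match this transformation.

(d) 1/(|V| + 1)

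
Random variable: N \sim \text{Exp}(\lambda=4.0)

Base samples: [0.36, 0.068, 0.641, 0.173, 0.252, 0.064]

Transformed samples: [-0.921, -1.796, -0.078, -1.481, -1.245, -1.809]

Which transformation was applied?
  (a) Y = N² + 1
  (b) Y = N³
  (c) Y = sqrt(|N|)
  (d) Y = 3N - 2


Checking option (d) Y = 3N - 2:
  N = 0.36 -> Y = -0.921 ✓
  N = 0.068 -> Y = -1.796 ✓
  N = 0.641 -> Y = -0.078 ✓
All samples match this transformation.

(d) 3N - 2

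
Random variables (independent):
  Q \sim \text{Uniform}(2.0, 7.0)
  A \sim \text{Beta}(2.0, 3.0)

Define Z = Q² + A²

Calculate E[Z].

E[Z] = E[Q²] + E[A²]
E[Q²] = Var(Q) + E[Q]² = 2.0833333 + 20.25 = 22.333333
E[A²] = Var(A) + E[A]² = 0.04 + 0.16 = 0.2
E[Z] = 22.333333 + 0.2 = 22.533333

22.533333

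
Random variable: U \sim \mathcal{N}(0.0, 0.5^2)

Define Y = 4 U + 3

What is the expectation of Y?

For Y = 4U + 3:
E[Y] = 4 * E[U] + 3
E[U] = 0.0 = 0
E[Y] = 4 * 0 + 3 = 3

3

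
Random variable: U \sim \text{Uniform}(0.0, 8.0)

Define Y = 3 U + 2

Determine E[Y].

For Y = 3U + 2:
E[Y] = 3 * E[U] + 2
E[U] = (0 + 8)/2 = 4
E[Y] = 3 * 4 + 2 = 14

14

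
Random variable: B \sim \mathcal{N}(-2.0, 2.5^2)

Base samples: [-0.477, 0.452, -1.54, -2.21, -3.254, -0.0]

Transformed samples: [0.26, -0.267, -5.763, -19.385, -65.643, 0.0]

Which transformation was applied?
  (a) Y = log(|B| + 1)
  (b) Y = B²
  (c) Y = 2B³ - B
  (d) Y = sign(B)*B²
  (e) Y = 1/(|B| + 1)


Checking option (c) Y = 2B³ - B:
  B = -0.477 -> Y = 0.26 ✓
  B = 0.452 -> Y = -0.267 ✓
  B = -1.54 -> Y = -5.763 ✓
All samples match this transformation.

(c) 2B³ - B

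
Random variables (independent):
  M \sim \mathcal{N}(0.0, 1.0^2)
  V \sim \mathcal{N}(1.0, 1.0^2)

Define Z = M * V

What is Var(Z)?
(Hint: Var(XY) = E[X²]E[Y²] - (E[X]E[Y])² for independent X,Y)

Var(XY) = E[X²]E[Y²] - (E[X]E[Y])²
E[M] = 0, Var(M) = 1
E[V] = 1, Var(V) = 1
E[M²] = 1 + 0² = 1
E[V²] = 1 + 1² = 2
Var(Z) = 1*2 - (0*1)²
= 2 - 0 = 2

2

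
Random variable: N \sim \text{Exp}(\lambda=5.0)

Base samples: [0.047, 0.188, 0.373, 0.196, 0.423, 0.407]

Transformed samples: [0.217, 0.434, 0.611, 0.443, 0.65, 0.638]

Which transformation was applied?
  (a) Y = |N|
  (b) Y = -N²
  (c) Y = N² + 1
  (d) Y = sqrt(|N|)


Checking option (d) Y = sqrt(|N|):
  N = 0.047 -> Y = 0.217 ✓
  N = 0.188 -> Y = 0.434 ✓
  N = 0.373 -> Y = 0.611 ✓
All samples match this transformation.

(d) sqrt(|N|)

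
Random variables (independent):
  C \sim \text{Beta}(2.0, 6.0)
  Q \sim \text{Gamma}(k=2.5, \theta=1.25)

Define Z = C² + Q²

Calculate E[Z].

E[Z] = E[C²] + E[Q²]
E[C²] = Var(C) + E[C]² = 0.020833333 + 0.0625 = 0.083333333
E[Q²] = Var(Q) + E[Q]² = 3.90625 + 9.765625 = 13.671875
E[Z] = 0.083333333 + 13.671875 = 13.755208

13.755208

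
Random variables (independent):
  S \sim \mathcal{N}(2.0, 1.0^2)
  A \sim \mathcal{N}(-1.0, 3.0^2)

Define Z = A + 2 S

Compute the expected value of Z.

E[Z] = 2*E[S] + 1*E[A]
E[S] = 2
E[A] = -1
E[Z] = 2*2 + 1*(-1) = 3

3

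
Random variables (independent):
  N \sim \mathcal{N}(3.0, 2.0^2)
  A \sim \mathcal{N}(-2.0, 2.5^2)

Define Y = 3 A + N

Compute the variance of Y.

For independent RVs: Var(aX + bY) = a²Var(X) + b²Var(Y)
Var(N) = 4
Var(A) = 6.25
Var(Y) = 1²*4 + 3²*6.25
= 1*4 + 9*6.25 = 60.25

60.25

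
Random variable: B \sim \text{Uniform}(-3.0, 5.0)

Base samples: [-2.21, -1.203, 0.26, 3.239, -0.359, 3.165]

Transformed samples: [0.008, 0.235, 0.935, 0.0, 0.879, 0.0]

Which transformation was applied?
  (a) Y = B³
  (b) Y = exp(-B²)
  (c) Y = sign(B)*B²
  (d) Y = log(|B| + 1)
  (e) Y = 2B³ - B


Checking option (b) Y = exp(-B²):
  B = -2.21 -> Y = 0.008 ✓
  B = -1.203 -> Y = 0.235 ✓
  B = 0.26 -> Y = 0.935 ✓
All samples match this transformation.

(b) exp(-B²)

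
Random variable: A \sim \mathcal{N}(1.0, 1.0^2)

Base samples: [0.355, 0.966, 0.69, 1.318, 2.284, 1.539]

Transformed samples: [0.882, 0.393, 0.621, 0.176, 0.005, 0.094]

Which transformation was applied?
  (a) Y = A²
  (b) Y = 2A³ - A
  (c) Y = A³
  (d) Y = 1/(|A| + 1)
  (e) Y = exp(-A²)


Checking option (e) Y = exp(-A²):
  A = 0.355 -> Y = 0.882 ✓
  A = 0.966 -> Y = 0.393 ✓
  A = 0.69 -> Y = 0.621 ✓
All samples match this transformation.

(e) exp(-A²)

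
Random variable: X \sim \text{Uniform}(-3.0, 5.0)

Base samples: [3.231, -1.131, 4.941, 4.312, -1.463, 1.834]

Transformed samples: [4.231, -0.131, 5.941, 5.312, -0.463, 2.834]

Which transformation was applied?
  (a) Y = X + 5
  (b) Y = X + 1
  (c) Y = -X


Checking option (b) Y = X + 1:
  X = 3.231 -> Y = 4.231 ✓
  X = -1.131 -> Y = -0.131 ✓
  X = 4.941 -> Y = 5.941 ✓
All samples match this transformation.

(b) X + 1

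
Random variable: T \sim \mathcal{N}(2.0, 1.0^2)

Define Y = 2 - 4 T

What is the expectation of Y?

For Y = -4T + 2:
E[Y] = -4 * E[T] + 2
E[T] = 2.0 = 2
E[Y] = -4 * 2 + 2 = -6

-6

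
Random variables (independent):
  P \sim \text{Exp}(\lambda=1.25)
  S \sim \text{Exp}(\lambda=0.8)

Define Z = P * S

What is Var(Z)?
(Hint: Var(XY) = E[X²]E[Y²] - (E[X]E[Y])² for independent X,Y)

Var(XY) = E[X²]E[Y²] - (E[X]E[Y])²
E[P] = 0.8, Var(P) = 0.64
E[S] = 1.25, Var(S) = 1.5625
E[P²] = 0.64 + 0.8² = 1.28
E[S²] = 1.5625 + 1.25² = 3.125
Var(Z) = 1.28*3.125 - (0.8*1.25)²
= 4 - 1 = 3

3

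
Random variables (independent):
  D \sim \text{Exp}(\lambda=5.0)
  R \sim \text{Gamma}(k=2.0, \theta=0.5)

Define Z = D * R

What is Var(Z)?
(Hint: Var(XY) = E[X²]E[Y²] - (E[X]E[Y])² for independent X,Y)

Var(XY) = E[X²]E[Y²] - (E[X]E[Y])²
E[D] = 0.2, Var(D) = 0.04
E[R] = 1, Var(R) = 0.5
E[D²] = 0.04 + 0.2² = 0.08
E[R²] = 0.5 + 1² = 1.5
Var(Z) = 0.08*1.5 - (0.2*1)²
= 0.12 - 0.04 = 0.08

0.08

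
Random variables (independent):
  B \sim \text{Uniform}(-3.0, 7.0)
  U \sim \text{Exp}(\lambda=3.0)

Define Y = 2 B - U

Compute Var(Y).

For independent RVs: Var(aX + bY) = a²Var(X) + b²Var(Y)
Var(B) = 8.3333333
Var(U) = 0.11111111
Var(Y) = 2²*8.3333333 + (-1)²*0.11111111
= 4*8.3333333 + 1*0.11111111 = 33.444444

33.444444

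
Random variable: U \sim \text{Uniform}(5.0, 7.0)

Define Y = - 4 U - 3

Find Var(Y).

For Y = aU + b: Var(Y) = a² * Var(U)
Var(U) = (7 - 5)^2/12 = 0.33333333
Var(Y) = (-4)² * 0.33333333 = 16 * 0.33333333 = 5.3333333

5.3333333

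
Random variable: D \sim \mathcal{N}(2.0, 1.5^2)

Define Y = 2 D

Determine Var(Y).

For Y = aD + b: Var(Y) = a² * Var(D)
Var(D) = 1.5^2 = 2.25
Var(Y) = 2² * 2.25 = 4 * 2.25 = 9

9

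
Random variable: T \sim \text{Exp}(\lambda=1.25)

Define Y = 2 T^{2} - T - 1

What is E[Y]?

E[Y] = 2*E[T²] - 1*E[T] - 1
E[T] = 0.8
E[T²] = Var(T) + (E[T])² = 0.64 + 0.64 = 1.28
E[Y] = 2*1.28 - 1*0.8 - 1 = 0.76

0.76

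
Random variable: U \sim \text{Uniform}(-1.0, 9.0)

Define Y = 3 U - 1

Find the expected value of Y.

For Y = 3U - 1:
E[Y] = 3 * E[U] - 1
E[U] = (-1 + 9)/2 = 4
E[Y] = 3 * 4 - 1 = 11

11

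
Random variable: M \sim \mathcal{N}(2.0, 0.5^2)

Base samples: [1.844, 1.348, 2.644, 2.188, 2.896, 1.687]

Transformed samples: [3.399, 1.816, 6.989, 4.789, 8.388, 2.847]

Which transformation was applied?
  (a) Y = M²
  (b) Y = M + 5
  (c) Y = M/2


Checking option (a) Y = M²:
  M = 1.844 -> Y = 3.399 ✓
  M = 1.348 -> Y = 1.816 ✓
  M = 2.644 -> Y = 6.989 ✓
All samples match this transformation.

(a) M²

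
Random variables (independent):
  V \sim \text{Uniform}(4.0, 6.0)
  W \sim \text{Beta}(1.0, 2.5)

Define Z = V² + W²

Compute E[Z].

E[Z] = E[V²] + E[W²]
E[V²] = Var(V) + E[V]² = 0.33333333 + 25 = 25.333333
E[W²] = Var(W) + E[W]² = 0.045351474 + 0.081632653 = 0.12698413
E[Z] = 25.333333 + 0.12698413 = 25.460317

25.460317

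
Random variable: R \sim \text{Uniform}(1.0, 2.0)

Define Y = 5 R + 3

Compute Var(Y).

For Y = aR + b: Var(Y) = a² * Var(R)
Var(R) = (2 - 1)^2/12 = 0.083333333
Var(Y) = 5² * 0.083333333 = 25 * 0.083333333 = 2.0833333

2.0833333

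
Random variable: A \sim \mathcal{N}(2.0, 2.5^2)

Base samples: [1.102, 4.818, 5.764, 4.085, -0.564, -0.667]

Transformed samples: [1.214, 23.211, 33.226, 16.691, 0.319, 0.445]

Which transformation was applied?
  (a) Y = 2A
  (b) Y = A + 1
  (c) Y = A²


Checking option (c) Y = A²:
  A = 1.102 -> Y = 1.214 ✓
  A = 4.818 -> Y = 23.211 ✓
  A = 5.764 -> Y = 33.226 ✓
All samples match this transformation.

(c) A²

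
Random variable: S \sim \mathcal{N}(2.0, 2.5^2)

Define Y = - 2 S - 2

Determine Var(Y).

For Y = aS + b: Var(Y) = a² * Var(S)
Var(S) = 2.5^2 = 6.25
Var(Y) = (-2)² * 6.25 = 4 * 6.25 = 25

25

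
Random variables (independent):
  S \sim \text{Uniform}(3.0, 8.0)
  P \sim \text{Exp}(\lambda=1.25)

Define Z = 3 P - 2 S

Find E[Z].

E[Z] = -2*E[S] + 3*E[P]
E[S] = 5.5
E[P] = 0.8
E[Z] = -2*5.5 + 3*0.8 = -8.6

-8.6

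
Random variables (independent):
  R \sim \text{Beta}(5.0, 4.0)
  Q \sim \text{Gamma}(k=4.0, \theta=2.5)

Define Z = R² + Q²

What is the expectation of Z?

E[Z] = E[R²] + E[Q²]
E[R²] = Var(R) + E[R]² = 0.024691358 + 0.30864198 = 0.33333333
E[Q²] = Var(Q) + E[Q]² = 25 + 100 = 125
E[Z] = 0.33333333 + 125 = 125.33333

125.33333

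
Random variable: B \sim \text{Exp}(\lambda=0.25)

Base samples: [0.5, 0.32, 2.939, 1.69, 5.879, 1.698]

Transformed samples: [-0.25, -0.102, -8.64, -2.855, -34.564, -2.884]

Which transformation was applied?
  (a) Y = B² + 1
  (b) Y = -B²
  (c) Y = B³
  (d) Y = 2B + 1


Checking option (b) Y = -B²:
  B = 0.5 -> Y = -0.25 ✓
  B = 0.32 -> Y = -0.102 ✓
  B = 2.939 -> Y = -8.64 ✓
All samples match this transformation.

(b) -B²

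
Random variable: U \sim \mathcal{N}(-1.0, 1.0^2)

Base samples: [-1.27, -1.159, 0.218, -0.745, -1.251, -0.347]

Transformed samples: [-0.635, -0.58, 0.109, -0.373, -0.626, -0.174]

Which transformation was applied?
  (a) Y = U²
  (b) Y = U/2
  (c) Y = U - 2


Checking option (b) Y = U/2:
  U = -1.27 -> Y = -0.635 ✓
  U = -1.159 -> Y = -0.58 ✓
  U = 0.218 -> Y = 0.109 ✓
All samples match this transformation.

(b) U/2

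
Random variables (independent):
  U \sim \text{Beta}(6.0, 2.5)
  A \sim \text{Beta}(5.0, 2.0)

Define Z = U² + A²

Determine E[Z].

E[Z] = E[U²] + E[A²]
E[U²] = Var(U) + E[U]² = 0.021853943 + 0.4982699 = 0.52012384
E[A²] = Var(A) + E[A]² = 0.025510204 + 0.51020408 = 0.53571429
E[Z] = 0.52012384 + 0.53571429 = 1.0558381

1.0558381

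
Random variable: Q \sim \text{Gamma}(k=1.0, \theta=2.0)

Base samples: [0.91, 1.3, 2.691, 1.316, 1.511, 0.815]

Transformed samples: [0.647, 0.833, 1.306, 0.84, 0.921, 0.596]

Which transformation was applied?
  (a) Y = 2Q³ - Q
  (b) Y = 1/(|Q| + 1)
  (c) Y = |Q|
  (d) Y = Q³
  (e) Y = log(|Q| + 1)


Checking option (e) Y = log(|Q| + 1):
  Q = 0.91 -> Y = 0.647 ✓
  Q = 1.3 -> Y = 0.833 ✓
  Q = 2.691 -> Y = 1.306 ✓
All samples match this transformation.

(e) log(|Q| + 1)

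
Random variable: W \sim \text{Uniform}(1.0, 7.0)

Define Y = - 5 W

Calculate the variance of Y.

For Y = aW + b: Var(Y) = a² * Var(W)
Var(W) = (7 - 1)^2/12 = 3
Var(Y) = (-5)² * 3 = 25 * 3 = 75

75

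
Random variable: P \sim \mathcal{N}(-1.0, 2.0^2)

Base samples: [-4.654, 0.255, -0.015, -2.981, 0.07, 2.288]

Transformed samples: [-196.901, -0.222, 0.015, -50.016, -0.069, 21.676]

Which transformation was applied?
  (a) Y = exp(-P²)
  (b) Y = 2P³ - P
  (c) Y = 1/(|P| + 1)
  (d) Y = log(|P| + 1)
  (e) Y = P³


Checking option (b) Y = 2P³ - P:
  P = -4.654 -> Y = -196.901 ✓
  P = 0.255 -> Y = -0.222 ✓
  P = -0.015 -> Y = 0.015 ✓
All samples match this transformation.

(b) 2P³ - P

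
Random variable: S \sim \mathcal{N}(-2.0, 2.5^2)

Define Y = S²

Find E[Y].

Using E[X²] = Var(X) + (E[X])²:
E[S] = -2
Var(S) = 2.5^2 = 6.25
E[S²] = 6.25 + (-2)² = 6.25 + 4 = 10.25

10.25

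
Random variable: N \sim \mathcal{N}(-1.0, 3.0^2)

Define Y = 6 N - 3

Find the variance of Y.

For Y = aN + b: Var(Y) = a² * Var(N)
Var(N) = 3.0^2 = 9
Var(Y) = 6² * 9 = 36 * 9 = 324

324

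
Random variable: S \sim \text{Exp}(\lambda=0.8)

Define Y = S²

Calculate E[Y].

Using E[X²] = Var(X) + (E[X])²:
E[S] = 1.25
Var(S) = 1/0.8^2 = 1.5625
E[S²] = 1.5625 + 1.25² = 1.5625 + 1.5625 = 3.125

3.125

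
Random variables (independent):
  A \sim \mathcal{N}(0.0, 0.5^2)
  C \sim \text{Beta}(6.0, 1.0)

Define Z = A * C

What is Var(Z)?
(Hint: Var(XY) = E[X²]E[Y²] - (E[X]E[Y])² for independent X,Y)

Var(XY) = E[X²]E[Y²] - (E[X]E[Y])²
E[A] = 0, Var(A) = 0.25
E[C] = 0.85714286, Var(C) = 0.015306122
E[A²] = 0.25 + 0² = 0.25
E[C²] = 0.015306122 + 0.85714286² = 0.75
Var(Z) = 0.25*0.75 - (0*0.85714286)²
= 0.1875 - 0 = 0.1875

0.1875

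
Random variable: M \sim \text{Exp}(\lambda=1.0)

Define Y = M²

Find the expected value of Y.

Using E[X²] = Var(X) + (E[X])²:
E[M] = 1
Var(M) = 1/1.0^2 = 1
E[M²] = 1 + 1² = 1 + 1 = 2

2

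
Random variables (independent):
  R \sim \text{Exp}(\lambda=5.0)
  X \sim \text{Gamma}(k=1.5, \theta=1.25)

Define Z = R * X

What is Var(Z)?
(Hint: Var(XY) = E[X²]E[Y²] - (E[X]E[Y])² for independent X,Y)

Var(XY) = E[X²]E[Y²] - (E[X]E[Y])²
E[R] = 0.2, Var(R) = 0.04
E[X] = 1.875, Var(X) = 2.34375
E[R²] = 0.04 + 0.2² = 0.08
E[X²] = 2.34375 + 1.875² = 5.859375
Var(Z) = 0.08*5.859375 - (0.2*1.875)²
= 0.46875 - 0.140625 = 0.328125

0.328125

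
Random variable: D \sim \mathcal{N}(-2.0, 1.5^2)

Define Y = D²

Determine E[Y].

Using E[X²] = Var(X) + (E[X])²:
E[D] = -2
Var(D) = 1.5^2 = 2.25
E[D²] = 2.25 + (-2)² = 2.25 + 4 = 6.25

6.25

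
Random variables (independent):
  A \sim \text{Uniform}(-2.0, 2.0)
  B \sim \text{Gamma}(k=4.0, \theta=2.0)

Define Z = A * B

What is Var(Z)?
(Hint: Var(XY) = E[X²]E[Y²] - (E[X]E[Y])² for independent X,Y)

Var(XY) = E[X²]E[Y²] - (E[X]E[Y])²
E[A] = 0, Var(A) = 1.3333333
E[B] = 8, Var(B) = 16
E[A²] = 1.3333333 + 0² = 1.3333333
E[B²] = 16 + 8² = 80
Var(Z) = 1.3333333*80 - (0*8)²
= 106.66667 - 0 = 106.66667

106.66667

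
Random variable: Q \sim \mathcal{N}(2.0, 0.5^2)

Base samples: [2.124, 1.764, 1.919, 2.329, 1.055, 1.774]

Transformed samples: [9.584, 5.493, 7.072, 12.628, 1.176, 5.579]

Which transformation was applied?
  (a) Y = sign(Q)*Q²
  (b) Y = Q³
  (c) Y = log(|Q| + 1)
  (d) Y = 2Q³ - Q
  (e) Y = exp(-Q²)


Checking option (b) Y = Q³:
  Q = 2.124 -> Y = 9.584 ✓
  Q = 1.764 -> Y = 5.493 ✓
  Q = 1.919 -> Y = 7.072 ✓
All samples match this transformation.

(b) Q³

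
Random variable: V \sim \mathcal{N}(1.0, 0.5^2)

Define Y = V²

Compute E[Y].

Using E[X²] = Var(X) + (E[X])²:
E[V] = 1
Var(V) = 0.5^2 = 0.25
E[V²] = 0.25 + 1² = 0.25 + 1 = 1.25

1.25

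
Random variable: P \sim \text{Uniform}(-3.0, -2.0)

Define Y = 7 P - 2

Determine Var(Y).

For Y = aP + b: Var(Y) = a² * Var(P)
Var(P) = (-2 + 3)^2/12 = 0.083333333
Var(Y) = 7² * 0.083333333 = 49 * 0.083333333 = 4.0833333

4.0833333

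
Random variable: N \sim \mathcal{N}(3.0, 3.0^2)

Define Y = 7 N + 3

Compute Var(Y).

For Y = aN + b: Var(Y) = a² * Var(N)
Var(N) = 3.0^2 = 9
Var(Y) = 7² * 9 = 49 * 9 = 441

441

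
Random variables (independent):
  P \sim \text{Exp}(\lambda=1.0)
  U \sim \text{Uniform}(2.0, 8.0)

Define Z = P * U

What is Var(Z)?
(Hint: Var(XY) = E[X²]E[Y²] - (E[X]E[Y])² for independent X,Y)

Var(XY) = E[X²]E[Y²] - (E[X]E[Y])²
E[P] = 1, Var(P) = 1
E[U] = 5, Var(U) = 3
E[P²] = 1 + 1² = 2
E[U²] = 3 + 5² = 28
Var(Z) = 2*28 - (1*5)²
= 56 - 25 = 31

31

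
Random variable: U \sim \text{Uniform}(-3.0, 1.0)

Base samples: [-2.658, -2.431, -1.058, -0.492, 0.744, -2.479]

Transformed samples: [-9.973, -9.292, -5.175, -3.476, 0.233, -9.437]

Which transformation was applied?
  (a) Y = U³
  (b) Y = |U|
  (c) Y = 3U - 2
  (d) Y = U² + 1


Checking option (c) Y = 3U - 2:
  U = -2.658 -> Y = -9.973 ✓
  U = -2.431 -> Y = -9.292 ✓
  U = -1.058 -> Y = -5.175 ✓
All samples match this transformation.

(c) 3U - 2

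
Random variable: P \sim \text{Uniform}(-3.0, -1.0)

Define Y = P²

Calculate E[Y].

E[P²] = Var(P) + (E[P])² = 0.33333333 + 4 = 4.3333333

4.3333333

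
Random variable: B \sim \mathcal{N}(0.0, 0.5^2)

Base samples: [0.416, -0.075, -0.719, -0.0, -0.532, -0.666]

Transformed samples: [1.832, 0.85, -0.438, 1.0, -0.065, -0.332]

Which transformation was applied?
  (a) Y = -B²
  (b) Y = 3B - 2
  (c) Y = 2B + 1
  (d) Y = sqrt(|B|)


Checking option (c) Y = 2B + 1:
  B = 0.416 -> Y = 1.832 ✓
  B = -0.075 -> Y = 0.85 ✓
  B = -0.719 -> Y = -0.438 ✓
All samples match this transformation.

(c) 2B + 1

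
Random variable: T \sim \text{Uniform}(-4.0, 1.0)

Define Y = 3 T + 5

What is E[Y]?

For Y = 3T + 5:
E[Y] = 3 * E[T] + 5
E[T] = (-4 + 1)/2 = -1.5
E[Y] = 3 * (-1.5) + 5 = 0.5

0.5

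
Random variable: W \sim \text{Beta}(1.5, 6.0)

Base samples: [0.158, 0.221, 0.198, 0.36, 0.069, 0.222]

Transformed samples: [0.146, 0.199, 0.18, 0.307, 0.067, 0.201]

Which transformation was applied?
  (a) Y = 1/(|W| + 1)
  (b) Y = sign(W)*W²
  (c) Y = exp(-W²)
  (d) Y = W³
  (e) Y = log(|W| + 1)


Checking option (e) Y = log(|W| + 1):
  W = 0.158 -> Y = 0.146 ✓
  W = 0.221 -> Y = 0.199 ✓
  W = 0.198 -> Y = 0.18 ✓
All samples match this transformation.

(e) log(|W| + 1)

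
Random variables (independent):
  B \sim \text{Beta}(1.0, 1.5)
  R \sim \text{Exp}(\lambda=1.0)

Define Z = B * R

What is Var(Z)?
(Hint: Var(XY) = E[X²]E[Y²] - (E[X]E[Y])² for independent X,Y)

Var(XY) = E[X²]E[Y²] - (E[X]E[Y])²
E[B] = 0.4, Var(B) = 0.068571429
E[R] = 1, Var(R) = 1
E[B²] = 0.068571429 + 0.4² = 0.22857143
E[R²] = 1 + 1² = 2
Var(Z) = 0.22857143*2 - (0.4*1)²
= 0.45714286 - 0.16 = 0.29714286

0.29714286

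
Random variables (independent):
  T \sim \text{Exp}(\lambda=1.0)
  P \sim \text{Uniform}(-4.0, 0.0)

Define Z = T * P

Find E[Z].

For independent RVs: E[XY] = E[X]*E[Y]
E[T] = 1
E[P] = -2
E[Z] = 1 * (-2) = -2

-2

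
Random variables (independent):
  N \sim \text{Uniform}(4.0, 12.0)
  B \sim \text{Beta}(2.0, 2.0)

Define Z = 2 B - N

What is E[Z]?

E[Z] = -1*E[N] + 2*E[B]
E[N] = 8
E[B] = 0.5
E[Z] = -1*8 + 2*0.5 = -7

-7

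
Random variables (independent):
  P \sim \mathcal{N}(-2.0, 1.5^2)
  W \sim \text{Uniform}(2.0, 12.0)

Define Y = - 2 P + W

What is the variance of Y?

For independent RVs: Var(aX + bY) = a²Var(X) + b²Var(Y)
Var(P) = 2.25
Var(W) = 8.3333333
Var(Y) = (-2)²*2.25 + 1²*8.3333333
= 4*2.25 + 1*8.3333333 = 17.333333

17.333333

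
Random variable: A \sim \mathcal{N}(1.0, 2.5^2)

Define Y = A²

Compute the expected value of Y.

E[A²] = Var(A) + (E[A])² = 6.25 + 1 = 7.25

7.25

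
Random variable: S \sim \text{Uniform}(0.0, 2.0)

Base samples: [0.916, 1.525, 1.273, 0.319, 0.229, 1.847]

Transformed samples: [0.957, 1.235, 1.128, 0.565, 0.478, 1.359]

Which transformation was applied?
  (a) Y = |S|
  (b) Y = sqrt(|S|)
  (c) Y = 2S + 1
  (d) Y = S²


Checking option (b) Y = sqrt(|S|):
  S = 0.916 -> Y = 0.957 ✓
  S = 1.525 -> Y = 1.235 ✓
  S = 1.273 -> Y = 1.128 ✓
All samples match this transformation.

(b) sqrt(|S|)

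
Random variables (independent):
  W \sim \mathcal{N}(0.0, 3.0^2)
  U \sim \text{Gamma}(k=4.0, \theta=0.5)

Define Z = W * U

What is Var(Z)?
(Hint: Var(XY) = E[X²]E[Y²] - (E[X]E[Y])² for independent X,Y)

Var(XY) = E[X²]E[Y²] - (E[X]E[Y])²
E[W] = 0, Var(W) = 9
E[U] = 2, Var(U) = 1
E[W²] = 9 + 0² = 9
E[U²] = 1 + 2² = 5
Var(Z) = 9*5 - (0*2)²
= 45 - 0 = 45

45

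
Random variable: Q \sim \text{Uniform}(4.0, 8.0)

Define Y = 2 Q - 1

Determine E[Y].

For Y = 2Q - 1:
E[Y] = 2 * E[Q] - 1
E[Q] = (4 + 8)/2 = 6
E[Y] = 2 * 6 - 1 = 11

11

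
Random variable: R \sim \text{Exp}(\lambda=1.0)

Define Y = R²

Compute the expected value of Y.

E[R²] = Var(R) + (E[R])² = 1 + 1 = 2

2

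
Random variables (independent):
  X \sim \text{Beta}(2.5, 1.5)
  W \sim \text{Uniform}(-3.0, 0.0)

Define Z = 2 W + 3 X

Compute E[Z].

E[Z] = 3*E[X] + 2*E[W]
E[X] = 0.625
E[W] = -1.5
E[Z] = 3*0.625 + 2*(-1.5) = -1.125

-1.125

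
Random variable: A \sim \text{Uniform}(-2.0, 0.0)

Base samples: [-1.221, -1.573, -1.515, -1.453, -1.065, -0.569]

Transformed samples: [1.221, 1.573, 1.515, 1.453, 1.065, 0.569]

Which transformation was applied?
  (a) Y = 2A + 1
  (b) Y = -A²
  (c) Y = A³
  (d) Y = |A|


Checking option (d) Y = |A|:
  A = -1.221 -> Y = 1.221 ✓
  A = -1.573 -> Y = 1.573 ✓
  A = -1.515 -> Y = 1.515 ✓
All samples match this transformation.

(d) |A|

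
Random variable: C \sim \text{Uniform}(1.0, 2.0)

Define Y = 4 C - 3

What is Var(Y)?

For Y = aC + b: Var(Y) = a² * Var(C)
Var(C) = (2 - 1)^2/12 = 0.083333333
Var(Y) = 4² * 0.083333333 = 16 * 0.083333333 = 1.3333333

1.3333333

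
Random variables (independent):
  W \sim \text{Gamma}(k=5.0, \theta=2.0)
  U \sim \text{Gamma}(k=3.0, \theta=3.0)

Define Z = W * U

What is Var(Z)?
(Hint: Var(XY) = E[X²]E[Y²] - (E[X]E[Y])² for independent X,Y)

Var(XY) = E[X²]E[Y²] - (E[X]E[Y])²
E[W] = 10, Var(W) = 20
E[U] = 9, Var(U) = 27
E[W²] = 20 + 10² = 120
E[U²] = 27 + 9² = 108
Var(Z) = 120*108 - (10*9)²
= 12960 - 8100 = 4860

4860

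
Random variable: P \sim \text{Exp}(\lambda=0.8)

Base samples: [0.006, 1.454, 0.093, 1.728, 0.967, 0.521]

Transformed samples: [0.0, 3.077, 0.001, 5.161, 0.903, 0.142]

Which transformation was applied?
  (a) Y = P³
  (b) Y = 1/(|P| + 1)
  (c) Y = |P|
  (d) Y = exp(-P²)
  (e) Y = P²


Checking option (a) Y = P³:
  P = 0.006 -> Y = 0.0 ✓
  P = 1.454 -> Y = 3.077 ✓
  P = 0.093 -> Y = 0.001 ✓
All samples match this transformation.

(a) P³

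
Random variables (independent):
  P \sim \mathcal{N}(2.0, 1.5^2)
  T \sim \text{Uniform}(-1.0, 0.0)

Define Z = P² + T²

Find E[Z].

E[Z] = E[P²] + E[T²]
E[P²] = Var(P) + E[P]² = 2.25 + 4 = 6.25
E[T²] = Var(T) + E[T]² = 0.083333333 + 0.25 = 0.33333333
E[Z] = 6.25 + 0.33333333 = 6.5833333

6.5833333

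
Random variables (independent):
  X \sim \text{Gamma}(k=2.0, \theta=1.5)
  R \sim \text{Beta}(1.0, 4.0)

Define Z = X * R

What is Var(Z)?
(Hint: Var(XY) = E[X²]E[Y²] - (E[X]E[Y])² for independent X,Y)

Var(XY) = E[X²]E[Y²] - (E[X]E[Y])²
E[X] = 3, Var(X) = 4.5
E[R] = 0.2, Var(R) = 0.026666667
E[X²] = 4.5 + 3² = 13.5
E[R²] = 0.026666667 + 0.2² = 0.066666667
Var(Z) = 13.5*0.066666667 - (3*0.2)²
= 0.9 - 0.36 = 0.54

0.54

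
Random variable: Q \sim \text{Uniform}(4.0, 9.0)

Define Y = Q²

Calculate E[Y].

E[Q²] = Var(Q) + (E[Q])² = 2.0833333 + 42.25 = 44.333333

44.333333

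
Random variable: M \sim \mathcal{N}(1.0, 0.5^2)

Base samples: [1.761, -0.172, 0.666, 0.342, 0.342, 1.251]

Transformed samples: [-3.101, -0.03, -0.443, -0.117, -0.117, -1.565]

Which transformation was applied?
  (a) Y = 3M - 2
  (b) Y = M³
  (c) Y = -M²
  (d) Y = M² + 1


Checking option (c) Y = -M²:
  M = 1.761 -> Y = -3.101 ✓
  M = -0.172 -> Y = -0.03 ✓
  M = 0.666 -> Y = -0.443 ✓
All samples match this transformation.

(c) -M²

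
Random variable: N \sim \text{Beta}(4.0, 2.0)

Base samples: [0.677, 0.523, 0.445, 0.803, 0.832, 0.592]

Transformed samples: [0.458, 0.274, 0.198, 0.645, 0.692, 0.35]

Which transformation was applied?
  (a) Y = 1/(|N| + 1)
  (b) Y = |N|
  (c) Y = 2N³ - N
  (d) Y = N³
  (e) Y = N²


Checking option (e) Y = N²:
  N = 0.677 -> Y = 0.458 ✓
  N = 0.523 -> Y = 0.274 ✓
  N = 0.445 -> Y = 0.198 ✓
All samples match this transformation.

(e) N²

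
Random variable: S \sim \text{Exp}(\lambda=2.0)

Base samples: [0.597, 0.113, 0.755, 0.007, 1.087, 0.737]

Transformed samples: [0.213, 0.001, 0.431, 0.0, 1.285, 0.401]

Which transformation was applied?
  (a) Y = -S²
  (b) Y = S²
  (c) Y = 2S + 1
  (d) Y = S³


Checking option (d) Y = S³:
  S = 0.597 -> Y = 0.213 ✓
  S = 0.113 -> Y = 0.001 ✓
  S = 0.755 -> Y = 0.431 ✓
All samples match this transformation.

(d) S³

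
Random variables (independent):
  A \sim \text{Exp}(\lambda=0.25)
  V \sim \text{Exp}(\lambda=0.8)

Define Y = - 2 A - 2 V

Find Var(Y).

For independent RVs: Var(aX + bY) = a²Var(X) + b²Var(Y)
Var(A) = 16
Var(V) = 1.5625
Var(Y) = (-2)²*16 + (-2)²*1.5625
= 4*16 + 4*1.5625 = 70.25

70.25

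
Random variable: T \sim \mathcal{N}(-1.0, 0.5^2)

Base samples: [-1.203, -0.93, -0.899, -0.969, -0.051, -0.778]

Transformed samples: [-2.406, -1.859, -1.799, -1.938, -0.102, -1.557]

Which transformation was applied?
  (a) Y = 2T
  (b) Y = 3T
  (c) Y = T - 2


Checking option (a) Y = 2T:
  T = -1.203 -> Y = -2.406 ✓
  T = -0.93 -> Y = -1.859 ✓
  T = -0.899 -> Y = -1.799 ✓
All samples match this transformation.

(a) 2T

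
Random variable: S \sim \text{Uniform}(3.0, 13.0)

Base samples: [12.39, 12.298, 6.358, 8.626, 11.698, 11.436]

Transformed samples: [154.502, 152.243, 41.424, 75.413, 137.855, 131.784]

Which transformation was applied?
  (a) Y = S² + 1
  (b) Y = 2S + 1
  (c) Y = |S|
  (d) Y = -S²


Checking option (a) Y = S² + 1:
  S = 12.39 -> Y = 154.502 ✓
  S = 12.298 -> Y = 152.243 ✓
  S = 6.358 -> Y = 41.424 ✓
All samples match this transformation.

(a) S² + 1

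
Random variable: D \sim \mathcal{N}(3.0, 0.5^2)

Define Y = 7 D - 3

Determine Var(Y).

For Y = aD + b: Var(Y) = a² * Var(D)
Var(D) = 0.5^2 = 0.25
Var(Y) = 7² * 0.25 = 49 * 0.25 = 12.25

12.25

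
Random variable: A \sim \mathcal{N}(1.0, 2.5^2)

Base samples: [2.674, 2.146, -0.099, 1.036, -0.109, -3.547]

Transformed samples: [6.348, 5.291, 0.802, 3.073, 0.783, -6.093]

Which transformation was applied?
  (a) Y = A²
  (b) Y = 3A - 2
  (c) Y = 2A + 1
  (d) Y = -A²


Checking option (c) Y = 2A + 1:
  A = 2.674 -> Y = 6.348 ✓
  A = 2.146 -> Y = 5.291 ✓
  A = -0.099 -> Y = 0.802 ✓
All samples match this transformation.

(c) 2A + 1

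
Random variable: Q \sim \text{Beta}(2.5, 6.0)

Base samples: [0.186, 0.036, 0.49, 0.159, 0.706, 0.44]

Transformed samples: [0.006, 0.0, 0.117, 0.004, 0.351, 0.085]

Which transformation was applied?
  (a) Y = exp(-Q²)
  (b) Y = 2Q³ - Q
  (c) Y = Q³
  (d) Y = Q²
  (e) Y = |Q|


Checking option (c) Y = Q³:
  Q = 0.186 -> Y = 0.006 ✓
  Q = 0.036 -> Y = 0.0 ✓
  Q = 0.49 -> Y = 0.117 ✓
All samples match this transformation.

(c) Q³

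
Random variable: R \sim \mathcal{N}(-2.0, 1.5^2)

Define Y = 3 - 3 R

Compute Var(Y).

For Y = aR + b: Var(Y) = a² * Var(R)
Var(R) = 1.5^2 = 2.25
Var(Y) = (-3)² * 2.25 = 9 * 2.25 = 20.25

20.25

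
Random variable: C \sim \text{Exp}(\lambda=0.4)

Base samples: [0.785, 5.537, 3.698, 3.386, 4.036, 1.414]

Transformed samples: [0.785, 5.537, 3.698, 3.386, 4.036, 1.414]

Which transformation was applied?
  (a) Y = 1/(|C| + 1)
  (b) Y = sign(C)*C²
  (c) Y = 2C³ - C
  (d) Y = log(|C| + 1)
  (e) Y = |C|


Checking option (e) Y = |C|:
  C = 0.785 -> Y = 0.785 ✓
  C = 5.537 -> Y = 5.537 ✓
  C = 3.698 -> Y = 3.698 ✓
All samples match this transformation.

(e) |C|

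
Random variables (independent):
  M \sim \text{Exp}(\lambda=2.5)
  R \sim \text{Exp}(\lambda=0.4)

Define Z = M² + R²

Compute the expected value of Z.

E[Z] = E[M²] + E[R²]
E[M²] = Var(M) + E[M]² = 0.16 + 0.16 = 0.32
E[R²] = Var(R) + E[R]² = 6.25 + 6.25 = 12.5
E[Z] = 0.32 + 12.5 = 12.82

12.82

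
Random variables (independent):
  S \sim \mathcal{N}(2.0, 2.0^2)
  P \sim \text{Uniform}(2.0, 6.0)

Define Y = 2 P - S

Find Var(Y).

For independent RVs: Var(aX + bY) = a²Var(X) + b²Var(Y)
Var(S) = 4
Var(P) = 1.3333333
Var(Y) = (-1)²*4 + 2²*1.3333333
= 1*4 + 4*1.3333333 = 9.3333333

9.3333333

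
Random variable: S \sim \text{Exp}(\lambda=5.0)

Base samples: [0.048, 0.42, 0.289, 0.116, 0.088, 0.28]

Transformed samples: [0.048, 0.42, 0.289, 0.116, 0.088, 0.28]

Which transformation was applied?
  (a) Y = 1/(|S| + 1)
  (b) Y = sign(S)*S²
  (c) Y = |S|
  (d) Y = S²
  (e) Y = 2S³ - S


Checking option (c) Y = |S|:
  S = 0.048 -> Y = 0.048 ✓
  S = 0.42 -> Y = 0.42 ✓
  S = 0.289 -> Y = 0.289 ✓
All samples match this transformation.

(c) |S|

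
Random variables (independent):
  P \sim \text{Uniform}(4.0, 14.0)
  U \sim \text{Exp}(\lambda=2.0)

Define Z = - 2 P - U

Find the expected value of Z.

E[Z] = -2*E[P] - 1*E[U]
E[P] = 9
E[U] = 0.5
E[Z] = -2*9 - 1*0.5 = -18.5

-18.5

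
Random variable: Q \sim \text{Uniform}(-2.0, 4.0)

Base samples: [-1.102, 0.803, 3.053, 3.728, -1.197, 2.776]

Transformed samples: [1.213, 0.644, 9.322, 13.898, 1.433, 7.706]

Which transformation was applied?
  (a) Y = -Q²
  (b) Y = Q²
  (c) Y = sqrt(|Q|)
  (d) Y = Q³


Checking option (b) Y = Q²:
  Q = -1.102 -> Y = 1.213 ✓
  Q = 0.803 -> Y = 0.644 ✓
  Q = 3.053 -> Y = 9.322 ✓
All samples match this transformation.

(b) Q²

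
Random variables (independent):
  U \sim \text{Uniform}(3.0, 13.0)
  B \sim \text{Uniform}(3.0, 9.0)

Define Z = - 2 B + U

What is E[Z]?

E[Z] = 1*E[U] - 2*E[B]
E[U] = 8
E[B] = 6
E[Z] = 1*8 - 2*6 = -4

-4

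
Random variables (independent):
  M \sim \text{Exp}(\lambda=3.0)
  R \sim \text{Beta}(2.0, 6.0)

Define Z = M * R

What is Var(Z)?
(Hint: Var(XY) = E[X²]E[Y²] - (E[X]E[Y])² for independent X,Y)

Var(XY) = E[X²]E[Y²] - (E[X]E[Y])²
E[M] = 0.33333333, Var(M) = 0.11111111
E[R] = 0.25, Var(R) = 0.020833333
E[M²] = 0.11111111 + 0.33333333² = 0.22222222
E[R²] = 0.020833333 + 0.25² = 0.083333333
Var(Z) = 0.22222222*0.083333333 - (0.33333333*0.25)²
= 0.018518519 - 0.0069444444 = 0.011574074

0.011574074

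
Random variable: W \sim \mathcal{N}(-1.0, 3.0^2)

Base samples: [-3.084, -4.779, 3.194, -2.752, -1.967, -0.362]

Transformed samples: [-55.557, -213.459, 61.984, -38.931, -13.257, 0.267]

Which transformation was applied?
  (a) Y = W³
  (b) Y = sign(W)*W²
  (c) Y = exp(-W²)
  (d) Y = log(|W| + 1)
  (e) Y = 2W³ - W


Checking option (e) Y = 2W³ - W:
  W = -3.084 -> Y = -55.557 ✓
  W = -4.779 -> Y = -213.459 ✓
  W = 3.194 -> Y = 61.984 ✓
All samples match this transformation.

(e) 2W³ - W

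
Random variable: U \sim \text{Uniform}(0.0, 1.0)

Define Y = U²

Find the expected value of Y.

E[U²] = Var(U) + (E[U])² = 0.083333333 + 0.25 = 0.33333333

0.33333333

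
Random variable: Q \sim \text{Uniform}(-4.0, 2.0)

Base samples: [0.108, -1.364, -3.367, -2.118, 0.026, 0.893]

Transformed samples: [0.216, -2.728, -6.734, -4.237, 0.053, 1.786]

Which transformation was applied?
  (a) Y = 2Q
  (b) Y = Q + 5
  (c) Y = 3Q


Checking option (a) Y = 2Q:
  Q = 0.108 -> Y = 0.216 ✓
  Q = -1.364 -> Y = -2.728 ✓
  Q = -3.367 -> Y = -6.734 ✓
All samples match this transformation.

(a) 2Q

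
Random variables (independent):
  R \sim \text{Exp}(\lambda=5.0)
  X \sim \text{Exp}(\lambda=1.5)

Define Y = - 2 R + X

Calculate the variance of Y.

For independent RVs: Var(aX + bY) = a²Var(X) + b²Var(Y)
Var(R) = 0.04
Var(X) = 0.44444444
Var(Y) = (-2)²*0.04 + 1²*0.44444444
= 4*0.04 + 1*0.44444444 = 0.60444444

0.60444444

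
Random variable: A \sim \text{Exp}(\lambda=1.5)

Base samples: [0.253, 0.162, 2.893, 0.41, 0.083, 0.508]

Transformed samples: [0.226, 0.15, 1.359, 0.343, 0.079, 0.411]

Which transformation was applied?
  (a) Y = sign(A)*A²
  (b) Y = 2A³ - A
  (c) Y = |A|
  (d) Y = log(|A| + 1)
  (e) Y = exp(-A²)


Checking option (d) Y = log(|A| + 1):
  A = 0.253 -> Y = 0.226 ✓
  A = 0.162 -> Y = 0.15 ✓
  A = 2.893 -> Y = 1.359 ✓
All samples match this transformation.

(d) log(|A| + 1)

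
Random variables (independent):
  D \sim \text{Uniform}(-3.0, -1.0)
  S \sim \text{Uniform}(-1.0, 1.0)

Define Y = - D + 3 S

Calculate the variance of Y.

For independent RVs: Var(aX + bY) = a²Var(X) + b²Var(Y)
Var(D) = 0.33333333
Var(S) = 0.33333333
Var(Y) = (-1)²*0.33333333 + 3²*0.33333333
= 1*0.33333333 + 9*0.33333333 = 3.3333333

3.3333333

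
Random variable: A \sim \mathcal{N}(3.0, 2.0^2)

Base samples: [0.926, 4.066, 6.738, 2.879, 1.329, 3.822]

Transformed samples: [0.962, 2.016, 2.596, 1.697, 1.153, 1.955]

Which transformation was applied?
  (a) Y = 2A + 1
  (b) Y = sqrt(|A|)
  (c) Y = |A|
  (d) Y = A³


Checking option (b) Y = sqrt(|A|):
  A = 0.926 -> Y = 0.962 ✓
  A = 4.066 -> Y = 2.016 ✓
  A = 6.738 -> Y = 2.596 ✓
All samples match this transformation.

(b) sqrt(|A|)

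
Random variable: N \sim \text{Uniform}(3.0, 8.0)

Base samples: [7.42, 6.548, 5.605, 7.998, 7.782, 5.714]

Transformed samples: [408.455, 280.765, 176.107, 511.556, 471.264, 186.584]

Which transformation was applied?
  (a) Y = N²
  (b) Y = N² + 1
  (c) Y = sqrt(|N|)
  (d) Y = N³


Checking option (d) Y = N³:
  N = 7.42 -> Y = 408.455 ✓
  N = 6.548 -> Y = 280.765 ✓
  N = 5.605 -> Y = 176.107 ✓
All samples match this transformation.

(d) N³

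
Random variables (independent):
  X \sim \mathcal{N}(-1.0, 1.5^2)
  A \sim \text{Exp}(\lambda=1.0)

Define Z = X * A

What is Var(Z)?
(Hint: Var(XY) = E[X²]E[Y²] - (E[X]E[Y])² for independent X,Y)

Var(XY) = E[X²]E[Y²] - (E[X]E[Y])²
E[X] = -1, Var(X) = 2.25
E[A] = 1, Var(A) = 1
E[X²] = 2.25 + (-1)² = 3.25
E[A²] = 1 + 1² = 2
Var(Z) = 3.25*2 - (-1*1)²
= 6.5 - 1 = 5.5

5.5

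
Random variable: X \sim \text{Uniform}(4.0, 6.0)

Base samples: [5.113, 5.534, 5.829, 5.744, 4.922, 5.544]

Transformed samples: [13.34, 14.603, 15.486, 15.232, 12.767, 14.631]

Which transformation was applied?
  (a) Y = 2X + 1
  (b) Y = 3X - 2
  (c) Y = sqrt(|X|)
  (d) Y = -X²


Checking option (b) Y = 3X - 2:
  X = 5.113 -> Y = 13.34 ✓
  X = 5.534 -> Y = 14.603 ✓
  X = 5.829 -> Y = 15.486 ✓
All samples match this transformation.

(b) 3X - 2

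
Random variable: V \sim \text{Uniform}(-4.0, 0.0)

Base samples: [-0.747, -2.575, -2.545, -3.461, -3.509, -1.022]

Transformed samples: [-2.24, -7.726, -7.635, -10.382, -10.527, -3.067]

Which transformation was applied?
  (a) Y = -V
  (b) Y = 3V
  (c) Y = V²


Checking option (b) Y = 3V:
  V = -0.747 -> Y = -2.24 ✓
  V = -2.575 -> Y = -7.726 ✓
  V = -2.545 -> Y = -7.635 ✓
All samples match this transformation.

(b) 3V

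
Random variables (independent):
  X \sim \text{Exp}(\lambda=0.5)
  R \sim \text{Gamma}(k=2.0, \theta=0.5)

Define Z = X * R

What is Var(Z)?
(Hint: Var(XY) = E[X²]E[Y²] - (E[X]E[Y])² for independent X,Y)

Var(XY) = E[X²]E[Y²] - (E[X]E[Y])²
E[X] = 2, Var(X) = 4
E[R] = 1, Var(R) = 0.5
E[X²] = 4 + 2² = 8
E[R²] = 0.5 + 1² = 1.5
Var(Z) = 8*1.5 - (2*1)²
= 12 - 4 = 8

8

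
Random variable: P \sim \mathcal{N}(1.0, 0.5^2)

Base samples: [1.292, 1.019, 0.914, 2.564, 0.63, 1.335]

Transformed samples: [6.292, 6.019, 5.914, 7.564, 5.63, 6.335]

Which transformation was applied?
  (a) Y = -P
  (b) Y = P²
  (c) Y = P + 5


Checking option (c) Y = P + 5:
  P = 1.292 -> Y = 6.292 ✓
  P = 1.019 -> Y = 6.019 ✓
  P = 0.914 -> Y = 5.914 ✓
All samples match this transformation.

(c) P + 5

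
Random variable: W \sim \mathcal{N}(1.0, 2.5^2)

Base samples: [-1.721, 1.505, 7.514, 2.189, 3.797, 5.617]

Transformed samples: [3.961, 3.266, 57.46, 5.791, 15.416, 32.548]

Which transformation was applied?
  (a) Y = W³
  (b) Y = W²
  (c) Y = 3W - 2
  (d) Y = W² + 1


Checking option (d) Y = W² + 1:
  W = -1.721 -> Y = 3.961 ✓
  W = 1.505 -> Y = 3.266 ✓
  W = 7.514 -> Y = 57.46 ✓
All samples match this transformation.

(d) W² + 1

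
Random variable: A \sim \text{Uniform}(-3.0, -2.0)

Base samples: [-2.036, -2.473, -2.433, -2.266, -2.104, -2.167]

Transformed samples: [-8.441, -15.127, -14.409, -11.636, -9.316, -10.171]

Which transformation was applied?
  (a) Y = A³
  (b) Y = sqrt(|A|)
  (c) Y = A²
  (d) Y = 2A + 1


Checking option (a) Y = A³:
  A = -2.036 -> Y = -8.441 ✓
  A = -2.473 -> Y = -15.127 ✓
  A = -2.433 -> Y = -14.409 ✓
All samples match this transformation.

(a) A³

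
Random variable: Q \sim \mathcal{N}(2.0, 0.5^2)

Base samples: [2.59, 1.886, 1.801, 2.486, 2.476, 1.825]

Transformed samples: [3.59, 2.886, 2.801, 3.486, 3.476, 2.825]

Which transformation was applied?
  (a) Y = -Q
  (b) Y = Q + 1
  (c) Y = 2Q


Checking option (b) Y = Q + 1:
  Q = 2.59 -> Y = 3.59 ✓
  Q = 1.886 -> Y = 2.886 ✓
  Q = 1.801 -> Y = 2.801 ✓
All samples match this transformation.

(b) Q + 1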